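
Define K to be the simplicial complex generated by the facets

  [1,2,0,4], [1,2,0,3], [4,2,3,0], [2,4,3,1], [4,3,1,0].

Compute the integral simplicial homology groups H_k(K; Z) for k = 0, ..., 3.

Take the total order 0 < 1 < 2 < 3 < 4 on the vertex set. Then K (dimension 3) consists of the simplices:

  0-simplices (5): [0], [1], [2], [3], [4]
  1-simplices (10): [0,1], [0,2], [0,3], [0,4], [1,2], [1,3], [1,4], [2,3], [2,4], [3,4]
  2-simplices (10): [0,1,2], [0,1,3], [0,1,4], [0,2,3], [0,2,4], [0,3,4], [1,2,3], [1,2,4], [1,3,4], [2,3,4]
  3-simplices (5): [0,1,2,3], [0,1,2,4], [0,1,3,4], [0,2,3,4], [1,2,3,4]

giving chain groups C_0 ≅ Z^5, C_1 ≅ Z^10, C_2 ≅ Z^10, C_3 ≅ Z^5.

The boundary map ∂_1: C_1 → C_0 sends each edge [p,q] (with p < q) to q − p.
The 5×10 boundary matrix has rank 4 and Smith normal form diag(1,1,1,1).

Boundary ∂_2: C_2 → C_1 acts by ∂[p,q,r] = [q,r] − [p,r] + [p,q]. For instance
  ∂[1,2,4] = [2,4] − [1,4] + [1,2],
  ∂[0,1,2] = [1,2] − [0,2] + [0,1].
The resulting 10×10 matrix has rank 6, and its Smith normal form has invariant factors (1,1,1,1,1,1).

∂_3: C_3 → C_2 sends each 3-simplex σ to the alternating sum Σ_i (−1)^i (σ with its i-th vertex removed). For instance
  ∂[0,1,2,3] = [1,2,3] − [0,2,3] + [0,1,3] − [0,1,2],
  ∂[1,2,3,4] = [2,3,4] − [1,3,4] + [1,2,4] − [1,2,3].
The resulting 10×5 matrix has rank 4, and its Smith normal form has invariant factors (1,1,1,1).

From H_k ≅ ker(∂_k) / im(∂_{k+1}) we obtain:

  H_0: rank C_0 − rank ∂_1 = 5 − 4 = 1, and the invariant factors of ∂_1 are all 1, so H_0 ≅ Z.
  H_1: rank ker ∂_1 − rank ∂_2 = (10 − 4) − 6 = 0, and the invariant factors of ∂_2 are all 1, so H_1 ≅ 0.
  H_2: rank ker ∂_2 − rank ∂_3 = (10 − 6) − 4 = 0, and the invariant factors of ∂_3 are all 1, so H_2 ≅ 0.
  H_3: rank ker ∂_3 − rank ∂_4 = (5 − 4) − 0 = 1, and there is no ∂_4, so H_3 ≅ Z.

H_0 ≅ Z,  H_1 = 0,  H_2 = 0,  H_3 ≅ Z.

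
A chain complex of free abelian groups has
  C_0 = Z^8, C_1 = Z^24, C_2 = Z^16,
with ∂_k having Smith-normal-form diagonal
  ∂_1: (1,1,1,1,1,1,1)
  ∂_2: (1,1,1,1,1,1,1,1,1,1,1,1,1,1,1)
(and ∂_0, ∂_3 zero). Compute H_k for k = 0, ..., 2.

H_0: b_0 = 8 − 0 − 7 = 1; torsion from ∂_1 factors > 1: none. So H_0 ≅ Z.
H_1: b_1 = 24 − 7 − 15 = 2; torsion from ∂_2 factors > 1: none. So H_1 ≅ Z^2.
H_2: b_2 = 16 − 15 − 0 = 1; torsion from ∂_3 factors > 1: none. So H_2 ≅ Z.

H_0 ≅ Z,  H_1 ≅ Z^2,  H_2 ≅ Z.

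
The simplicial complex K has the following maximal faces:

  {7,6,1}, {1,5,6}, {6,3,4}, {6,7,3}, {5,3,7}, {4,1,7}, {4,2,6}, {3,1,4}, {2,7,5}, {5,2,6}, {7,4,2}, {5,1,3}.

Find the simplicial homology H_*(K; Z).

Take the total order 1 < 2 < 3 < 4 < 5 < 6 < 7 on the vertex set. Then K (dimension 2) consists of the simplices:

  0-simplices (7): [1], [2], [3], [4], [5], [6], [7]
  1-simplices (18): [1,3], [1,4], [1,5], [1,6], [1,7], [2,4], [2,5], [2,6], [2,7], [3,4], [3,5], [3,6], [3,7], [4,6], [4,7], [5,6], [5,7], [6,7]
  2-simplices (12): [1,3,4], [1,3,5], [1,4,7], [1,5,6], [1,6,7], [2,4,6], [2,4,7], [2,5,6], [2,5,7], [3,4,6], [3,5,7], [3,6,7]

so the chain groups are C_0 ≅ Z^7, C_1 ≅ Z^18, C_2 ≅ Z^12.

The boundary map ∂_1: C_1 → C_0 is given by ∂[p,q] = [q] − [p]. For instance
  ∂[3,5] = [5] − [3].
The 7×18 boundary matrix has rank 6 and Smith normal form diag(1,1,1,1,1,1).

The boundary map ∂_2: C_2 → C_1 sends each 2-simplex [p,q,r] to [q,r] − [p,r] + [p,q]. For instance
  ∂[3,6,7] = [6,7] − [3,7] + [3,6],
  ∂[3,4,6] = [4,6] − [3,6] + [3,4].
This gives a 18×12 integer matrix of rank 12; reducing to Smith normal form yields diagonal entries (1,1,1,1,1,1,1,1,1,1,1,2).

From H_k ≅ ker(∂_k) / im(∂_{k+1}) we obtain:

  H_0: rank C_0 − rank ∂_1 = 7 − 6 = 1, and the invariant factors of ∂_1 are all 1, so H_0 ≅ Z.
  H_1: rank ker ∂_1 − rank ∂_2 = (18 − 6) − 12 = 0, and ∂_2 has invariant factor 2 > 1, so H_1 ≅ Z/2Z.
  H_2: rank ker ∂_2 − rank ∂_3 = (12 − 12) − 0 = 0, and there is no ∂_3, so H_2 ≅ 0.

As a check, the Euler characteristic is 7 − 18 + 12 = 1, which agrees with 1 − 0 + 0 = 1.

H_0 ≅ Z,  H_1 ≅ Z/2Z,  H_2 = 0.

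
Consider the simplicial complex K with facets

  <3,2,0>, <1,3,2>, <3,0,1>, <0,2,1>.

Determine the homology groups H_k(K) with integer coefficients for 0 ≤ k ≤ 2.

H_0 = Z,  H_1 = 0,  H_2 = Z.

Take the total order 0 < 1 < 2 < 3 on the vertex set. Then K (dimension 2) consists of the simplices:

  0-simplices (4): [0], [1], [2], [3]
  1-simplices (6): [0,1], [0,2], [0,3], [1,2], [1,3], [2,3]
  2-simplices (4): [0,1,2], [0,1,3], [0,2,3], [1,2,3]

so the chain groups are C_0 ≅ Z^4, C_1 ≅ Z^6, C_2 ≅ Z^4.

∂_1: C_1 → C_0 is given by ∂[p,q] = [q] − [p].
The resulting 4×6 matrix has rank 3, and its Smith normal form has invariant factors (1,1,1).

∂_2: C_2 → C_1 acts by ∂[p,q,r] = [q,r] − [p,r] + [p,q]. For instance
  ∂[0,2,3] = [2,3] − [0,3] + [0,2],
  ∂[0,1,2] = [1,2] − [0,2] + [0,1].
This gives a 6×4 integer matrix of rank 3; reducing to Smith normal form yields diagonal entries (1,1,1).

From H_k ≅ ker(∂_k) / im(∂_{k+1}) we obtain:

  H_0: rank C_0 − rank ∂_1 = 4 − 3 = 1, and the invariant factors of ∂_1 are all 1, so H_0 = Z.
  H_1: rank ker ∂_1 − rank ∂_2 = (6 − 3) − 3 = 0, and the invariant factors of ∂_2 are all 1, so H_1 = 0.
  H_2: rank ker ∂_2 − rank ∂_3 = (4 − 3) − 0 = 1, and there is no ∂_3, so H_2 = Z.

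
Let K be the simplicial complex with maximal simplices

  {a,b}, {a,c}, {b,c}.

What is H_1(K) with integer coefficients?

Fix the vertex order a < b < c and write every simplex with vertices in increasing order. Then dim K = 1 and the simplices of K are:

  0-simplices (3): a, b, c
  1-simplices (3): ab, ac, bc

giving chain groups C_0 ≅ Z^3, C_1 ≅ Z^3.

Boundary ∂_1: C_1 → C_0 sends each edge [p,q] (with p < q) to q − p. For instance
  ∂bc = c − b.
This gives a 3×3 integer matrix of rank 2; reducing to Smith normal form yields diagonal entries (1,1).

Now H_k = ker ∂_k / im ∂_{k+1}, so:

  H_1: rank ker ∂_1 − rank ∂_2 = (3 − 2) − 0 = 1, and there is no ∂_2, so H_1 = Z.

(K is a triangulation of the circle S^1.)

H_1 = Z.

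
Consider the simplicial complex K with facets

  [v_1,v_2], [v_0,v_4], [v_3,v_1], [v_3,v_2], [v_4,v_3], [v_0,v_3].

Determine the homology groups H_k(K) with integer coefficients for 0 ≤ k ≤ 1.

K has 5 vertices, 6 edges.
rank ∂_0 = 0, rank ∂_1 = 4 ⇒ b_0 = 5 − 0 − 4 = 1; all invariant factors of ∂_1 are 1 so no torsion. So H_0 = Z.
rank ∂_1 = 4, rank ∂_2 = 0 ⇒ b_1 = 6 − 4 − 0 = 2. So H_1 = Z^2.

H_0 = Z,  H_1 = Z^2.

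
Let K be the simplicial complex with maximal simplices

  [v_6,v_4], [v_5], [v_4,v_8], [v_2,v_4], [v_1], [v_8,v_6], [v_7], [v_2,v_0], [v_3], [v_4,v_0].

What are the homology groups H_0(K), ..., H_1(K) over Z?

Take the total order v_0 < v_1 < v_2 < v_3 < v_4 < v_5 < v_6 < v_7 < v_8 on the vertex set. Then K (dimension 1) consists of the simplices:

  0-simplices (9): [v_0], [v_1], [v_2], [v_3], [v_4], [v_5], [v_6], [v_7], [v_8]
  1-simplices (6): [v_0,v_2], [v_0,v_4], [v_2,v_4], [v_4,v_6], [v_4,v_8], [v_6,v_8]

Hence C_0 ≅ Z^9, C_1 ≅ Z^6.

The boundary map ∂_1: C_1 → C_0 maps an edge to its endpoints' difference, ∂[p,q] = q − p. For instance
  ∂[v_0,v_2] = [v_2] − [v_0].
As a 9×6 matrix over Z this has rank 4, with invariant factors (1,1,1,1).

Computing H_k = (kernel of ∂_k) / (image of ∂_{k+1}):

  H_0: rank C_0 − rank ∂_1 = 9 − 4 = 5, and the invariant factors of ∂_1 are all 1, so H_0 ≅ Z^5.
  H_1: rank ker ∂_1 − rank ∂_2 = (6 − 4) − 0 = 2, and there is no ∂_2, so H_1 ≅ Z^2.

(K is a triangulation of the disjoint union of a set of 4 points and a wedge of 2 circles.)

H_0 = Z^5,  H_1 = Z^2.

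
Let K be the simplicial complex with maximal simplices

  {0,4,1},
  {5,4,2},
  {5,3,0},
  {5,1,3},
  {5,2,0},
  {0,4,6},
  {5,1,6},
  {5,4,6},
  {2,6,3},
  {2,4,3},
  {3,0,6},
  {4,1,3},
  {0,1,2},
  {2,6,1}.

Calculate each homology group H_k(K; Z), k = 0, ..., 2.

H_0 ≅ Z,  H_1 ≅ Z^2,  H_2 ≅ Z.

We work with the vertex ordering 0 < 1 < 2 < 3 < 4 < 5 < 6. The simplices of K, each written with vertices in increasing order, are:

  0-simplices (7): [0], [1], [2], [3], [4], [5], [6]
  1-simplices (21): [0,1], [0,2], [0,3], [0,4], [0,5], [0,6], [1,2], [1,3], [1,4], [1,5], [1,6], [2,3], [2,4], [2,5], [2,6], [3,4], [3,5], [3,6], [4,5], [4,6], [5,6]
  2-simplices (14): [0,1,2], [0,1,4], [0,2,5], [0,3,5], [0,3,6], [0,4,6], [1,2,6], [1,3,4], [1,3,5], [1,5,6], [2,3,4], [2,3,6], [2,4,5], [4,5,6]

Hence C_0 ≅ Z^7, C_1 ≅ Z^21, C_2 ≅ Z^14.

Boundary ∂_1: C_1 → C_0 maps an edge to its endpoints' difference, ∂[p,q] = q − p. For instance
  ∂[0,3] = [3] − [0].
As a 7×21 matrix over Z this has rank 6, with invariant factors (1,1,1,1,1,1).

The boundary map ∂_2: C_2 → C_1 maps a triangle to the signed sum of its edges. For instance
  ∂[1,2,6] = [2,6] − [1,6] + [1,2],
  ∂[2,4,5] = [4,5] − [2,5] + [2,4].
The resulting 21×14 matrix has rank 13, and its Smith normal form has invariant factors (1,1,1,1,1,1,1,1,1,1,1,1,1).

Now H_k = ker ∂_k / im ∂_{k+1}, so:

  H_0: rank C_0 − rank ∂_1 = 7 − 6 = 1, and the invariant factors of ∂_1 are all 1, so H_0 = Z.
  H_1: rank ker ∂_1 − rank ∂_2 = (21 − 6) − 13 = 2, and the invariant factors of ∂_2 are all 1, so H_1 = Z^2.
  H_2: rank ker ∂_2 − rank ∂_3 = (14 − 13) − 0 = 1, and there is no ∂_3, so H_2 = Z.

(K is a triangulation of the torus T^2.)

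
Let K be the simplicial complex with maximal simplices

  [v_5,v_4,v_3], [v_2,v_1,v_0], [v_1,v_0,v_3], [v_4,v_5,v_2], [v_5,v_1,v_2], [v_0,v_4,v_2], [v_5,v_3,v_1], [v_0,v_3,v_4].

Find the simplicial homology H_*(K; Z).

H_0 = Z,  H_1 = 0,  H_2 = Z.

Take the total order v_0 < v_1 < v_2 < v_3 < v_4 < v_5 on the vertex set. Then K (dimension 2) consists of the simplices:

  0-simplices (6): [v_0], [v_1], [v_2], [v_3], [v_4], [v_5]
  1-simplices (12): [v_0,v_1], [v_0,v_2], [v_0,v_3], [v_0,v_4], [v_1,v_2], [v_1,v_3], [v_1,v_5], [v_2,v_4], [v_2,v_5], [v_3,v_4], [v_3,v_5], [v_4,v_5]
  2-simplices (8): [v_0,v_1,v_2], [v_0,v_1,v_3], [v_0,v_2,v_4], [v_0,v_3,v_4], [v_1,v_2,v_5], [v_1,v_3,v_5], [v_2,v_4,v_5], [v_3,v_4,v_5]

so the chain groups are C_0 ≅ Z^6, C_1 ≅ Z^12, C_2 ≅ Z^8.

Boundary ∂_1: C_1 → C_0 is given by ∂[p,q] = [q] − [p].
This gives a 6×12 integer matrix of rank 5; reducing to Smith normal form yields diagonal entries (1,1,1,1,1).

Boundary ∂_2: C_2 → C_1 acts by ∂[p,q,r] = [q,r] − [p,r] + [p,q]. For instance
  ∂[v_0,v_2,v_4] = [v_2,v_4] − [v_0,v_4] + [v_0,v_2],
  ∂[v_3,v_4,v_5] = [v_4,v_5] − [v_3,v_5] + [v_3,v_4].
This gives a 12×8 integer matrix of rank 7; reducing to Smith normal form yields diagonal entries (1,1,1,1,1,1,1).

Now H_k = ker ∂_k / im ∂_{k+1}, so:

  H_0: rank C_0 − rank ∂_1 = 6 − 5 = 1, and the invariant factors of ∂_1 are all 1, so H_0 ≅ Z.
  H_1: rank ker ∂_1 − rank ∂_2 = (12 − 5) − 7 = 0, and the invariant factors of ∂_2 are all 1, so H_1 ≅ 0.
  H_2: rank ker ∂_2 − rank ∂_3 = (8 − 7) − 0 = 1, and there is no ∂_3, so H_2 ≅ Z.

As a check, the Euler characteristic is 6 − 12 + 8 = 2, which agrees with 1 − 0 + 1 = 2.
(K is a triangulation of the 2-sphere S^2.)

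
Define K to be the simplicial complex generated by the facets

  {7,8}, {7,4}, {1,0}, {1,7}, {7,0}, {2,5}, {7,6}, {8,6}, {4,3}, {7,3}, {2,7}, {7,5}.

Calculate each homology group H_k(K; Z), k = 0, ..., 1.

H_0 = Z,  H_1 = Z^4.

Fix the vertex order 0 < 1 < 2 < 3 < 4 < 5 < 6 < 7 < 8 and write every simplex with vertices in increasing order. Then dim K = 1 and the simplices of K are:

  0-simplices (9): [0], [1], [2], [3], [4], [5], [6], [7], [8]
  1-simplices (12): [0,1], [0,7], [1,7], [2,5], [2,7], [3,4], [3,7], [4,7], [5,7], [6,7], [6,8], [7,8]

so the chain groups are C_0 ≅ Z^9, C_1 ≅ Z^12.

The boundary map ∂_1: C_1 → C_0 maps an edge to its endpoints' difference, ∂[p,q] = q − p. For instance
  ∂[0,7] = [7] − [0].
As a 9×12 matrix over Z this has rank 8, with invariant factors (1,1,1,1,1,1,1,1).

Computing H_k = (kernel of ∂_k) / (image of ∂_{k+1}):

  H_0: rank C_0 − rank ∂_1 = 9 − 8 = 1, and the invariant factors of ∂_1 are all 1, so H_0 = Z.
  H_1: rank ker ∂_1 − rank ∂_2 = (12 − 8) − 0 = 4, and there is no ∂_2, so H_1 = Z^4.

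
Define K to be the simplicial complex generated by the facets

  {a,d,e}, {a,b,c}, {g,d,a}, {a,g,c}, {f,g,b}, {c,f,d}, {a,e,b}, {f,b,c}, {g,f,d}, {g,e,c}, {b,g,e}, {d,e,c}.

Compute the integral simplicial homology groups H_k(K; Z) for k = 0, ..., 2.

H_0 ≅ Z,  H_1 ≅ Z/2,  H_2 = 0.

Fix the vertex order a < b < c < d < e < f < g and write every simplex with vertices in increasing order. Then dim K = 2 and the simplices of K are:

  0-simplices (7): a, b, c, d, e, f, g
  1-simplices (18): ab, ac, ad, ae, ag, bc, be, bf, bg, cd, ce, cf, cg, de, df, dg, eg, fg
  2-simplices (12): abc, abe, acg, ade, adg, bcf, beg, bfg, cde, cdf, ceg, dfg

so the chain groups are C_0 ≅ Z^7, C_1 ≅ Z^18, C_2 ≅ Z^12.

The boundary map ∂_1: C_1 → C_0 sends each edge [p,q] (with p < q) to q − p.
The resulting 7×18 matrix has rank 6, and its Smith normal form has invariant factors (1,1,1,1,1,1).

The boundary map ∂_2: C_2 → C_1 maps a triangle to the signed sum of its edges. For instance
  ∂bfg = fg − bg + bf,
  ∂ceg = eg − cg + ce.
This gives a 18×12 integer matrix of rank 12; reducing to Smith normal form yields diagonal entries (1,1,1,1,1,1,1,1,1,1,1,2).

Computing H_k = (kernel of ∂_k) / (image of ∂_{k+1}):

  H_0: rank C_0 − rank ∂_1 = 7 − 6 = 1, and the invariant factors of ∂_1 are all 1, so H_0 = Z.
  H_1: rank ker ∂_1 − rank ∂_2 = (18 − 6) − 12 = 0, and ∂_2 has invariant factor 2 > 1, so H_1 = Z/2.
  H_2: rank ker ∂_2 − rank ∂_3 = (12 − 12) − 0 = 0, and there is no ∂_3, so H_2 = 0.

As a check, the Euler characteristic is 7 − 18 + 12 = 1, which agrees with 1 − 0 + 0 = 1.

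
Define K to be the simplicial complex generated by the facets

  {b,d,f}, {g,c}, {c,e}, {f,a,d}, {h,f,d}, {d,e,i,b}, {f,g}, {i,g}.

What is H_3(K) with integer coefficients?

Take the total order a < b < c < d < e < f < g < h < i on the vertex set. Then K (dimension 3) consists of the simplices:

  0-simplices (9): a, b, c, d, e, f, g, h, i
  1-simplices (16): ad, af, bd, be, bf, bi, ce, cg, de, df, dh, di, ei, fg, fh, gi
  2-simplices (7): adf, bde, bdf, bdi, bei, dei, dfh
  3-simplices (1): bdei

Hence C_0 ≅ Z^9, C_1 ≅ Z^16, C_2 ≅ Z^7, C_3 ≅ Z^1.

The boundary map ∂_1: C_1 → C_0 maps an edge to its endpoints' difference, ∂[p,q] = q − p. For instance
  ∂ad = d − a.
The resulting 9×16 matrix has rank 8, and its Smith normal form has invariant factors (1,1,1,1,1,1,1,1).

Boundary ∂_2: C_2 → C_1 maps a triangle to the signed sum of its edges. For instance
  ∂dfh = fh − dh + df,
  ∂dei = ei − di + de.
The resulting 16×7 matrix has rank 6, and its Smith normal form has invariant factors (1,1,1,1,1,1).

∂_3: C_3 → C_2 sends each 3-simplex σ to the alternating sum Σ_i (−1)^i (σ with its i-th vertex removed). For instance
  ∂bdei = dei − bei + bdi − bde.
The resulting 7×1 matrix has rank 1, and its Smith normal form has invariant factors (1).

Reading off H_k = ker ∂_k / im ∂_{k+1}:

  H_3: rank ker ∂_3 − rank ∂_4 = (1 − 1) − 0 = 0, and there is no ∂_4, so H_3 = 0.

H_3 ≅ 0.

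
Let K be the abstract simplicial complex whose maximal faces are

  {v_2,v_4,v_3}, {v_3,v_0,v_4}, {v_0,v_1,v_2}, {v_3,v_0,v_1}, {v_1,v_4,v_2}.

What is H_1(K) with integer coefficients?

H_1 = Z.

We work with the vertex ordering v_0 < v_1 < v_2 < v_3 < v_4. The simplices of K, each written with vertices in increasing order, are:

  0-simplices (5): [v_0], [v_1], [v_2], [v_3], [v_4]
  1-simplices (10): [v_0,v_1], [v_0,v_2], [v_0,v_3], [v_0,v_4], [v_1,v_2], [v_1,v_3], [v_1,v_4], [v_2,v_3], [v_2,v_4], [v_3,v_4]
  2-simplices (5): [v_0,v_1,v_2], [v_0,v_1,v_3], [v_0,v_3,v_4], [v_1,v_2,v_4], [v_2,v_3,v_4]

Hence C_0 ≅ Z^5, C_1 ≅ Z^10, C_2 ≅ Z^5.

∂_1: C_1 → C_0 sends each edge [p,q] (with p < q) to q − p. For instance
  ∂[v_2,v_3] = [v_3] − [v_2].
This gives a 5×10 integer matrix of rank 4; reducing to Smith normal form yields diagonal entries (1,1,1,1).

∂_2: C_2 → C_1 sends each 2-simplex [p,q,r] to [q,r] − [p,r] + [p,q]. For instance
  ∂[v_2,v_3,v_4] = [v_3,v_4] − [v_2,v_4] + [v_2,v_3],
  ∂[v_0,v_1,v_2] = [v_1,v_2] − [v_0,v_2] + [v_0,v_1].
The resulting 10×5 matrix has rank 5, and its Smith normal form has invariant factors (1,1,1,1,1).

Computing H_k = (kernel of ∂_k) / (image of ∂_{k+1}):

  H_1: rank ker ∂_1 − rank ∂_2 = (10 − 4) − 5 = 1, and the invariant factors of ∂_2 are all 1, so H_1 = Z.

(K is a triangulation of the Möbius band.)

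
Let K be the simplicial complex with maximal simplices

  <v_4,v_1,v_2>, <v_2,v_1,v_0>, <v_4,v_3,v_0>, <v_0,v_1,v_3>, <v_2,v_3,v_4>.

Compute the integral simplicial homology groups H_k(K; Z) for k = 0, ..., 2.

We work with the vertex ordering v_0 < v_1 < v_2 < v_3 < v_4. The simplices of K, each written with vertices in increasing order, are:

  0-simplices (5): [v_0], [v_1], [v_2], [v_3], [v_4]
  1-simplices (10): [v_0,v_1], [v_0,v_2], [v_0,v_3], [v_0,v_4], [v_1,v_2], [v_1,v_3], [v_1,v_4], [v_2,v_3], [v_2,v_4], [v_3,v_4]
  2-simplices (5): [v_0,v_1,v_2], [v_0,v_1,v_3], [v_0,v_3,v_4], [v_1,v_2,v_4], [v_2,v_3,v_4]

so the chain groups are C_0 ≅ Z^5, C_1 ≅ Z^10, C_2 ≅ Z^5.

The boundary map ∂_1: C_1 → C_0 is given by ∂[p,q] = [q] − [p].
The 5×10 boundary matrix has rank 4 and Smith normal form diag(1,1,1,1).

The boundary map ∂_2: C_2 → C_1 maps a triangle to the signed sum of its edges. For instance
  ∂[v_1,v_2,v_4] = [v_2,v_4] − [v_1,v_4] + [v_1,v_2],
  ∂[v_2,v_3,v_4] = [v_3,v_4] − [v_2,v_4] + [v_2,v_3].
This gives a 10×5 integer matrix of rank 5; reducing to Smith normal form yields diagonal entries (1,1,1,1,1).

Computing H_k = (kernel of ∂_k) / (image of ∂_{k+1}):

  H_0: rank C_0 − rank ∂_1 = 5 − 4 = 1, and the invariant factors of ∂_1 are all 1, so H_0 ≅ Z.
  H_1: rank ker ∂_1 − rank ∂_2 = (10 − 4) − 5 = 1, and the invariant factors of ∂_2 are all 1, so H_1 ≅ Z.
  H_2: rank ker ∂_2 − rank ∂_3 = (5 − 5) − 0 = 0, and there is no ∂_3, so H_2 ≅ 0.

As a check, the Euler characteristic is 5 − 10 + 5 = 0, which agrees with 1 − 1 + 0 = 0.
(K is a triangulation of the Möbius band.)

H_0 ≅ Z,  H_1 ≅ Z,  H_2 = 0.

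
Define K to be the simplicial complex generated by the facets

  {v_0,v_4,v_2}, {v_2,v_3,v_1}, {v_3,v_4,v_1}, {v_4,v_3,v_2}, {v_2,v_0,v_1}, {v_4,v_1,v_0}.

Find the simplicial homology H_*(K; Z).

Take the total order v_0 < v_1 < v_2 < v_3 < v_4 on the vertex set. Then K (dimension 2) consists of the simplices:

  0-simplices (5): [v_0], [v_1], [v_2], [v_3], [v_4]
  1-simplices (9): [v_0,v_1], [v_0,v_2], [v_0,v_4], [v_1,v_2], [v_1,v_3], [v_1,v_4], [v_2,v_3], [v_2,v_4], [v_3,v_4]
  2-simplices (6): [v_0,v_1,v_2], [v_0,v_1,v_4], [v_0,v_2,v_4], [v_1,v_2,v_3], [v_1,v_3,v_4], [v_2,v_3,v_4]

so the chain groups are C_0 ≅ Z^5, C_1 ≅ Z^9, C_2 ≅ Z^6.

∂_1: C_1 → C_0 sends each edge [p,q] (with p < q) to q − p.
The resulting 5×9 matrix has rank 4, and its Smith normal form has invariant factors (1,1,1,1).

The boundary map ∂_2: C_2 → C_1 acts by ∂[p,q,r] = [q,r] − [p,r] + [p,q]. For instance
  ∂[v_1,v_2,v_3] = [v_2,v_3] − [v_1,v_3] + [v_1,v_2],
  ∂[v_2,v_3,v_4] = [v_3,v_4] − [v_2,v_4] + [v_2,v_3].
The 9×6 boundary matrix has rank 5 and Smith normal form diag(1,1,1,1,1).

Now H_k = ker ∂_k / im ∂_{k+1}, so:

  H_0: rank C_0 − rank ∂_1 = 5 − 4 = 1, and the invariant factors of ∂_1 are all 1, so H_0 = Z.
  H_1: rank ker ∂_1 − rank ∂_2 = (9 − 4) − 5 = 0, and the invariant factors of ∂_2 are all 1, so H_1 = 0.
  H_2: rank ker ∂_2 − rank ∂_3 = (6 − 5) − 0 = 1, and there is no ∂_3, so H_2 = Z.

(K is a triangulation of the 2-sphere S^2.)

H_0 = Z,  H_1 = 0,  H_2 = Z.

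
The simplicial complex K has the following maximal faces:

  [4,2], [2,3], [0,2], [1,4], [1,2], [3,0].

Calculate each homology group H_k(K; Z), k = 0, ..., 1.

H_0 ≅ Z,  H_1 ≅ Z^2.

Order the vertices as 0 < 1 < 2 < 3 < 4. Listing each simplex with vertices in this order, K has dimension 1 with simplices:

  0-simplices (5): [0], [1], [2], [3], [4]
  1-simplices (6): [0,2], [0,3], [1,2], [1,4], [2,3], [2,4]

so the chain groups are C_0 ≅ Z^5, C_1 ≅ Z^6.

The boundary map ∂_1: C_1 → C_0 maps an edge to its endpoints' difference, ∂[p,q] = q − p. For instance
  ∂[0,3] = [3] − [0].
This gives a 5×6 integer matrix of rank 4; reducing to Smith normal form yields diagonal entries (1,1,1,1).

From H_k ≅ ker(∂_k) / im(∂_{k+1}) we obtain:

  H_0: rank C_0 − rank ∂_1 = 5 − 4 = 1, and the invariant factors of ∂_1 are all 1, so H_0 ≅ Z.
  H_1: rank ker ∂_1 − rank ∂_2 = (6 − 4) − 0 = 2, and there is no ∂_2, so H_1 ≅ Z^2.

(K is a triangulation of a wedge of 2 circles.)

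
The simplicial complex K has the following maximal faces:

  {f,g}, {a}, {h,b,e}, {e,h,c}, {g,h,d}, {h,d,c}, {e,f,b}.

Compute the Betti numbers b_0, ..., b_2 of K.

b_0 = 2, b_1 = 1, b_2 = 0.

Order the vertices as a < b < c < d < e < f < g < h. Listing each simplex with vertices in this order, K has dimension 2 with simplices:

  0-simplices (8): a, b, c, d, e, f, g, h
  1-simplices (12): be, bf, bh, cd, ce, ch, dg, dh, ef, eh, fg, gh
  2-simplices (5): bef, beh, cdh, ceh, dgh

Hence C_0 ≅ Z^8, C_1 ≅ Z^12, C_2 ≅ Z^5.

The boundary map ∂_1: C_1 → C_0 is given by ∂[p,q] = [q] − [p].
The resulting 8×12 matrix has rank 6, and its Smith normal form has invariant factors (1,1,1,1,1,1).

The boundary map ∂_2: C_2 → C_1 acts by ∂[p,q,r] = [q,r] − [p,r] + [p,q]. For instance
  ∂dgh = gh − dh + dg,
  ∂bef = ef − bf + be.
This gives a 12×5 integer matrix of rank 5; reducing to Smith normal form yields diagonal entries (1,1,1,1,1).

Now H_k = ker ∂_k / im ∂_{k+1}, so:

  H_0: rank C_0 − rank ∂_1 = 8 − 6 = 2, and the invariant factors of ∂_1 are all 1, so H_0 = Z^2.
  H_1: rank ker ∂_1 − rank ∂_2 = (12 − 6) − 5 = 1, and the invariant factors of ∂_2 are all 1, so H_1 = Z.
  H_2: rank ker ∂_2 − rank ∂_3 = (5 − 5) − 0 = 0, and there is no ∂_3, so H_2 = 0.

Hence the Betti numbers are b_0 = 2, b_1 = 1, b_2 = 0.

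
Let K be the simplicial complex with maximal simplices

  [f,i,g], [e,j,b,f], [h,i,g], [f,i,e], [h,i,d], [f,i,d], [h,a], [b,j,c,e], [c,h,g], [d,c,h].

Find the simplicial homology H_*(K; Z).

We work with the vertex ordering a < b < c < d < e < f < g < h < i < j. The simplices of K, each written with vertices in increasing order, are:

  0-simplices (10): a, b, c, d, e, f, g, h, i, j
  1-simplices (22): ah, bc, be, bf, bj, cd, ce, cg, ch, cj, df, dh, di, ef, ei, ej, fg, fi, fj, gh, gi, hi
  2-simplices (14): bce, bcj, bef, bej, bfj, cdh, cej, cgh, dfi, dhi, efi, efj, fgi, ghi
  3-simplices (2): bcej, befj

so the chain groups are C_0 ≅ Z^10, C_1 ≅ Z^22, C_2 ≅ Z^14, C_3 ≅ Z^2.

∂_1: C_1 → C_0 sends each edge [p,q] (with p < q) to q − p. For instance
  ∂fg = g − f.
The 10×22 boundary matrix has rank 9 and Smith normal form diag(1,1,1,1,1,1,1,1,1).

The boundary map ∂_2: C_2 → C_1 maps a triangle to the signed sum of its edges. For instance
  ∂cej = ej − cj + ce,
  ∂cgh = gh − ch + cg.
The resulting 22×14 matrix has rank 12, and its Smith normal form has invariant factors (1,1,1,1,1,1,1,1,1,1,1,1).

∂_3: C_3 → C_2 sends each 3-simplex σ to the alternating sum Σ_i (−1)^i (σ with its i-th vertex removed). For instance
  ∂befj = efj − bfj + bej − bef,
  ∂bcej = cej − bej + bcj − bce.
This gives a 14×2 integer matrix of rank 2; reducing to Smith normal form yields diagonal entries (1,1).

From H_k ≅ ker(∂_k) / im(∂_{k+1}) we obtain:

  H_0: rank C_0 − rank ∂_1 = 10 − 9 = 1, and the invariant factors of ∂_1 are all 1, so H_0 = Z.
  H_1: rank ker ∂_1 − rank ∂_2 = (22 − 9) − 12 = 1, and the invariant factors of ∂_2 are all 1, so H_1 = Z.
  H_2: rank ker ∂_2 − rank ∂_3 = (14 − 12) − 2 = 0, and the invariant factors of ∂_3 are all 1, so H_2 = 0.
  H_3: rank ker ∂_3 − rank ∂_4 = (2 − 2) − 0 = 0, and there is no ∂_4, so H_3 = 0.

H_0 = Z,  H_1 = Z,  H_2 = 0,  H_3 = 0.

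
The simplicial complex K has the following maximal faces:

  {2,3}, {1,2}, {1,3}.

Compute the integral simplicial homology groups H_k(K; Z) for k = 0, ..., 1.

We work with the vertex ordering 1 < 2 < 3. The simplices of K, each written with vertices in increasing order, are:

  0-simplices (3): [1], [2], [3]
  1-simplices (3): [1,2], [1,3], [2,3]

Hence C_0 ≅ Z^3, C_1 ≅ Z^3.

The boundary map ∂_1: C_1 → C_0 is given by ∂[p,q] = [q] − [p]. For instance
  ∂[1,2] = [2] − [1].
The 3×3 boundary matrix has rank 2 and Smith normal form diag(1,1).

Computing H_k = (kernel of ∂_k) / (image of ∂_{k+1}):

  H_0: rank C_0 − rank ∂_1 = 3 − 2 = 1, and the invariant factors of ∂_1 are all 1, so H_0 ≅ Z.
  H_1: rank ker ∂_1 − rank ∂_2 = (3 − 2) − 0 = 1, and there is no ∂_2, so H_1 ≅ Z.

As a check, the Euler characteristic is 3 − 3 = 0, which agrees with 1 − 1 = 0.

H_0 = Z,  H_1 = Z.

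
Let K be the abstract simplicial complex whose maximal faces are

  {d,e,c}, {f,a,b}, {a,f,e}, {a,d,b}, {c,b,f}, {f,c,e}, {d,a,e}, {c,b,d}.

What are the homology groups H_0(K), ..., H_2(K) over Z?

K has 6 vertices, 12 edges, 8 triangles.
rank ∂_0 = 0, rank ∂_1 = 5 ⇒ b_0 = 6 − 0 − 5 = 1; all invariant factors of ∂_1 are 1 so no torsion. So H_0 ≅ Z.
rank ∂_1 = 5, rank ∂_2 = 7 ⇒ b_1 = 12 − 5 − 7 = 0; all invariant factors of ∂_2 are 1 so no torsion. So H_1 ≅ 0.
rank ∂_2 = 7, rank ∂_3 = 0 ⇒ b_2 = 8 − 7 − 0 = 1. So H_2 ≅ Z.

H_0 ≅ Z,  H_1 = 0,  H_2 ≅ Z.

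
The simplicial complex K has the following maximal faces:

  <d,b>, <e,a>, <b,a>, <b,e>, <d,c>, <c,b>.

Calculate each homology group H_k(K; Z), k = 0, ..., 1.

H_0 ≅ Z,  H_1 ≅ Z^2.

K has 5 vertices, 6 edges.
rank ∂_0 = 0, rank ∂_1 = 4 ⇒ b_0 = 5 − 0 − 4 = 1; all invariant factors of ∂_1 are 1 so no torsion. So H_0 = Z.
rank ∂_1 = 4, rank ∂_2 = 0 ⇒ b_1 = 6 − 4 − 0 = 2. So H_1 = Z^2.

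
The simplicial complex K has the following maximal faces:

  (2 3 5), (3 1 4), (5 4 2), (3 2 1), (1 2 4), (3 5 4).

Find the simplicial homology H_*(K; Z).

Order the vertices as 1 < 2 < 3 < 4 < 5. Listing each simplex with vertices in this order, K has dimension 2 with simplices:

  0-simplices (5): [1], [2], [3], [4], [5]
  1-simplices (9): [1,2], [1,3], [1,4], [2,3], [2,4], [2,5], [3,4], [3,5], [4,5]
  2-simplices (6): [1,2,3], [1,2,4], [1,3,4], [2,3,5], [2,4,5], [3,4,5]

giving chain groups C_0 ≅ Z^5, C_1 ≅ Z^9, C_2 ≅ Z^6.

Boundary ∂_1: C_1 → C_0 sends each edge [p,q] (with p < q) to q − p.
This gives a 5×9 integer matrix of rank 4; reducing to Smith normal form yields diagonal entries (1,1,1,1).

∂_2: C_2 → C_1 acts by ∂[p,q,r] = [q,r] − [p,r] + [p,q]. For instance
  ∂[2,3,5] = [3,5] − [2,5] + [2,3],
  ∂[2,4,5] = [4,5] − [2,5] + [2,4].
The 9×6 boundary matrix has rank 5 and Smith normal form diag(1,1,1,1,1).

Reading off H_k = ker ∂_k / im ∂_{k+1}:

  H_0: rank C_0 − rank ∂_1 = 5 − 4 = 1, and the invariant factors of ∂_1 are all 1, so H_0 ≅ Z.
  H_1: rank ker ∂_1 − rank ∂_2 = (9 − 4) − 5 = 0, and the invariant factors of ∂_2 are all 1, so H_1 ≅ 0.
  H_2: rank ker ∂_2 − rank ∂_3 = (6 − 5) − 0 = 1, and there is no ∂_3, so H_2 ≅ Z.

H_0 = Z,  H_1 = 0,  H_2 = Z.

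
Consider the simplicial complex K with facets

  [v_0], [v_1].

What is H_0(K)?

We work with the vertex ordering v_0 < v_1. The simplices of K, each written with vertices in increasing order, are:

  0-simplices (2): [v_0], [v_1]

giving chain groups C_0 ≅ Z^2.

Now H_k = ker ∂_k / im ∂_{k+1}, so:

  H_0: rank C_0 − rank ∂_1 = 2 − 0 = 2, and there is no ∂_1, so H_0 ≅ Z^2.

(K is a triangulation of a set of 2 points.)

H_0 ≅ Z^2.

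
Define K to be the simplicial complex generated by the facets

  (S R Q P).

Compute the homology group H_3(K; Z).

H_3 ≅ 0.

Order the vertices as P < Q < R < S. Listing each simplex with vertices in this order, K has dimension 3 with simplices:

  0-simplices (4): P, Q, R, S
  1-simplices (6): PQ, PR, PS, QR, QS, RS
  2-simplices (4): PQR, PQS, PRS, QRS
  3-simplices (1): PQRS

Hence C_0 ≅ Z^4, C_1 ≅ Z^6, C_2 ≅ Z^4, C_3 ≅ Z^1.

Boundary ∂_1: C_1 → C_0 is given by ∂[p,q] = [q] − [p]. For instance
  ∂PR = R − P.
The resulting 4×6 matrix has rank 3, and its Smith normal form has invariant factors (1,1,1).

The boundary map ∂_2: C_2 → C_1 sends each 2-simplex [p,q,r] to [q,r] − [p,r] + [p,q]. For instance
  ∂PRS = RS − PS + PR,
  ∂PQR = QR − PR + PQ.
This gives a 6×4 integer matrix of rank 3; reducing to Smith normal form yields diagonal entries (1,1,1).

Boundary ∂_3: C_3 → C_2 sends each 3-simplex σ to the alternating sum Σ_i (−1)^i (σ with its i-th vertex removed). For instance
  ∂PQRS = QRS − PRS + PQS − PQR.
This gives a 4×1 integer matrix of rank 1; reducing to Smith normal form yields diagonal entries (1).

Reading off H_k = ker ∂_k / im ∂_{k+1}:

  H_3: rank ker ∂_3 − rank ∂_4 = (1 − 1) − 0 = 0, and there is no ∂_4, so H_3 = 0.

(K is a triangulation of the 3-simplex.)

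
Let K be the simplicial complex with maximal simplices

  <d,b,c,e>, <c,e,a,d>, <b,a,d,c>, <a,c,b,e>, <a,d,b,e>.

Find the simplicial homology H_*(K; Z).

K has 5 vertices, 10 edges, 10 triangles, 5 3-simplices.
rank ∂_0 = 0, rank ∂_1 = 4 ⇒ b_0 = 5 − 0 − 4 = 1; all invariant factors of ∂_1 are 1 so no torsion. So H_0 ≅ Z.
rank ∂_1 = 4, rank ∂_2 = 6 ⇒ b_1 = 10 − 4 − 6 = 0; all invariant factors of ∂_2 are 1 so no torsion. So H_1 ≅ 0.
rank ∂_2 = 6, rank ∂_3 = 4 ⇒ b_2 = 10 − 6 − 4 = 0; all invariant factors of ∂_3 are 1 so no torsion. So H_2 ≅ 0.
rank ∂_3 = 4, rank ∂_4 = 0 ⇒ b_3 = 5 − 4 − 0 = 1. So H_3 ≅ Z.

H_0 ≅ Z,  H_1 = 0,  H_2 = 0,  H_3 ≅ Z.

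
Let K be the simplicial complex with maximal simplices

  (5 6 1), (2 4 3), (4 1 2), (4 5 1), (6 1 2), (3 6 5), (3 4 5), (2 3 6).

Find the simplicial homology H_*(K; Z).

H_0 ≅ Z,  H_1 = 0,  H_2 ≅ Z.

Fix the vertex order 1 < 2 < 3 < 4 < 5 < 6 and write every simplex with vertices in increasing order. Then dim K = 2 and the simplices of K are:

  0-simplices (6): [1], [2], [3], [4], [5], [6]
  1-simplices (12): [1,2], [1,4], [1,5], [1,6], [2,3], [2,4], [2,6], [3,4], [3,5], [3,6], [4,5], [5,6]
  2-simplices (8): [1,2,4], [1,2,6], [1,4,5], [1,5,6], [2,3,4], [2,3,6], [3,4,5], [3,5,6]

so the chain groups are C_0 ≅ Z^6, C_1 ≅ Z^12, C_2 ≅ Z^8.

Boundary ∂_1: C_1 → C_0 is given by ∂[p,q] = [q] − [p]. For instance
  ∂[1,6] = [6] − [1].
The 6×12 boundary matrix has rank 5 and Smith normal form diag(1,1,1,1,1).

∂_2: C_2 → C_1 sends each 2-simplex [p,q,r] to [q,r] − [p,r] + [p,q]. For instance
  ∂[1,2,4] = [2,4] − [1,4] + [1,2],
  ∂[1,2,6] = [2,6] − [1,6] + [1,2].
The 12×8 boundary matrix has rank 7 and Smith normal form diag(1,1,1,1,1,1,1).

Now H_k = ker ∂_k / im ∂_{k+1}, so:

  H_0: rank C_0 − rank ∂_1 = 6 − 5 = 1, and the invariant factors of ∂_1 are all 1, so H_0 = Z.
  H_1: rank ker ∂_1 − rank ∂_2 = (12 − 5) − 7 = 0, and the invariant factors of ∂_2 are all 1, so H_1 = 0.
  H_2: rank ker ∂_2 − rank ∂_3 = (8 − 7) − 0 = 1, and there is no ∂_3, so H_2 = Z.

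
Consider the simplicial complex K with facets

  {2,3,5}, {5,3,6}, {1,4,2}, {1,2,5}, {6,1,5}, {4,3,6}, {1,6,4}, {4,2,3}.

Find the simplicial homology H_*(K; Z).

H_0 ≅ Z,  H_1 = 0,  H_2 ≅ Z.

We work with the vertex ordering 1 < 2 < 3 < 4 < 5 < 6. The simplices of K, each written with vertices in increasing order, are:

  0-simplices (6): [1], [2], [3], [4], [5], [6]
  1-simplices (12): [1,2], [1,4], [1,5], [1,6], [2,3], [2,4], [2,5], [3,4], [3,5], [3,6], [4,6], [5,6]
  2-simplices (8): [1,2,4], [1,2,5], [1,4,6], [1,5,6], [2,3,4], [2,3,5], [3,4,6], [3,5,6]

Hence C_0 ≅ Z^6, C_1 ≅ Z^12, C_2 ≅ Z^8.

∂_1: C_1 → C_0 maps an edge to its endpoints' difference, ∂[p,q] = q − p. For instance
  ∂[5,6] = [6] − [5].
This gives a 6×12 integer matrix of rank 5; reducing to Smith normal form yields diagonal entries (1,1,1,1,1).

Boundary ∂_2: C_2 → C_1 sends each 2-simplex [p,q,r] to [q,r] − [p,r] + [p,q]. For instance
  ∂[1,4,6] = [4,6] − [1,6] + [1,4],
  ∂[1,2,5] = [2,5] − [1,5] + [1,2].
This gives a 12×8 integer matrix of rank 7; reducing to Smith normal form yields diagonal entries (1,1,1,1,1,1,1).

From H_k ≅ ker(∂_k) / im(∂_{k+1}) we obtain:

  H_0: rank C_0 − rank ∂_1 = 6 − 5 = 1, and the invariant factors of ∂_1 are all 1, so H_0 ≅ Z.
  H_1: rank ker ∂_1 − rank ∂_2 = (12 − 5) − 7 = 0, and the invariant factors of ∂_2 are all 1, so H_1 ≅ 0.
  H_2: rank ker ∂_2 − rank ∂_3 = (8 − 7) − 0 = 1, and there is no ∂_3, so H_2 ≅ Z.

As a check, the Euler characteristic is 6 − 12 + 8 = 2, which agrees with 1 − 0 + 1 = 2.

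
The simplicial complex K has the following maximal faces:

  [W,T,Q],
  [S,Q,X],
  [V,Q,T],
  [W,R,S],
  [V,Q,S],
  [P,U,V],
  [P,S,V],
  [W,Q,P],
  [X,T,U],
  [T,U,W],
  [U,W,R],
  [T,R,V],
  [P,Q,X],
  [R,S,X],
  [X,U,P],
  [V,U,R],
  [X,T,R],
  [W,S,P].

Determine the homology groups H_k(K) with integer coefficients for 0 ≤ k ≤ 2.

Take the total order P < Q < R < S < T < U < V < W < X on the vertex set. Then K (dimension 2) consists of the simplices:

  0-simplices (9): P, Q, R, S, T, U, V, W, X
  1-simplices (27): PQ, PS, PU, PV, PW, PX, QS, QT, QV, QW, QX, RS, RT, RU, RV, RW, RX, SV, SW, SX, TU, TV, TW, TX, UV, UW, UX
  2-simplices (18): PQW, PQX, PSV, PSW, PUV, PUX, QSV, QSX, QTV, QTW, RSW, RSX, RTV, RTX, RUV, RUW, TUW, TUX

Hence C_0 ≅ Z^9, C_1 ≅ Z^27, C_2 ≅ Z^18.

Boundary ∂_1: C_1 → C_0 maps an edge to its endpoints' difference, ∂[p,q] = q − p.
The 9×27 boundary matrix has rank 8 and Smith normal form diag(1,1,1,1,1,1,1,1).

The boundary map ∂_2: C_2 → C_1 acts by ∂[p,q,r] = [q,r] − [p,r] + [p,q]. For instance
  ∂QSV = SV − QV + QS,
  ∂PSV = SV − PV + PS.
The resulting 27×18 matrix has rank 18, and its Smith normal form has invariant factors (1,1,1,1,1,1,1,1,1,1,1,1,1,1,1,1,1,2).

From H_k ≅ ker(∂_k) / im(∂_{k+1}) we obtain:

  H_0: rank C_0 − rank ∂_1 = 9 − 8 = 1, and the invariant factors of ∂_1 are all 1, so H_0 = Z.
  H_1: rank ker ∂_1 − rank ∂_2 = (27 − 8) − 18 = 1, and ∂_2 has invariant factor 2 > 1, so H_1 = Z ⊕ Z/2.
  H_2: rank ker ∂_2 − rank ∂_3 = (18 − 18) − 0 = 0, and there is no ∂_3, so H_2 = 0.

H_0 = Z,  H_1 = Z ⊕ Z/2,  H_2 = 0.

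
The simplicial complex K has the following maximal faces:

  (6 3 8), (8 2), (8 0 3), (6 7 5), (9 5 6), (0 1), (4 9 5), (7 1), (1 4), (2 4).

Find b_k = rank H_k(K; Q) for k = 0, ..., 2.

Fix the vertex order 0 < 1 < 2 < 3 < 4 < 5 < 6 < 7 < 8 < 9 and write every simplex with vertices in increasing order. Then dim K = 2 and the simplices of K are:

  0-simplices (10): [0], [1], [2], [3], [4], [5], [6], [7], [8], [9]
  1-simplices (17): [0,1], [0,3], [0,8], [1,4], [1,7], [2,4], [2,8], [3,6], [3,8], [4,5], [4,9], [5,6], [5,7], [5,9], [6,7], [6,8], [6,9]
  2-simplices (5): [0,3,8], [3,6,8], [4,5,9], [5,6,7], [5,6,9]

Hence C_0 ≅ Z^10, C_1 ≅ Z^17, C_2 ≅ Z^5.

∂_1: C_1 → C_0 is given by ∂[p,q] = [q] − [p]. For instance
  ∂[0,1] = [1] − [0].
The 10×17 boundary matrix has rank 9 and Smith normal form diag(1,1,1,1,1,1,1,1,1).

Boundary ∂_2: C_2 → C_1 maps a triangle to the signed sum of its edges. For instance
  ∂[3,6,8] = [6,8] − [3,8] + [3,6],
  ∂[5,6,7] = [6,7] − [5,7] + [5,6].
The resulting 17×5 matrix has rank 5, and its Smith normal form has invariant factors (1,1,1,1,1).

Now H_k = ker ∂_k / im ∂_{k+1}, so:

  H_0: rank C_0 − rank ∂_1 = 10 − 9 = 1, and the invariant factors of ∂_1 are all 1, so H_0 ≅ Z.
  H_1: rank ker ∂_1 − rank ∂_2 = (17 − 9) − 5 = 3, and the invariant factors of ∂_2 are all 1, so H_1 ≅ Z^3.
  H_2: rank ker ∂_2 − rank ∂_3 = (5 − 5) − 0 = 0, and there is no ∂_3, so H_2 ≅ 0.

Hence the Betti numbers are b_0 = 1, b_1 = 3, b_2 = 0.

b_0 = 1, b_1 = 3, b_2 = 0.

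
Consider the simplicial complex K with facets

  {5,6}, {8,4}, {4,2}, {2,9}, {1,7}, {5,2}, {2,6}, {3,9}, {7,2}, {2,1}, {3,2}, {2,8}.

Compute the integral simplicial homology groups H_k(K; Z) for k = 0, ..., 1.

H_0 ≅ Z,  H_1 ≅ Z^4.

We work with the vertex ordering 1 < 2 < 3 < 4 < 5 < 6 < 7 < 8 < 9. The simplices of K, each written with vertices in increasing order, are:

  0-simplices (9): [1], [2], [3], [4], [5], [6], [7], [8], [9]
  1-simplices (12): [1,2], [1,7], [2,3], [2,4], [2,5], [2,6], [2,7], [2,8], [2,9], [3,9], [4,8], [5,6]

giving chain groups C_0 ≅ Z^9, C_1 ≅ Z^12.

∂_1: C_1 → C_0 sends each edge [p,q] (with p < q) to q − p. For instance
  ∂[2,8] = [8] − [2].
As a 9×12 matrix over Z this has rank 8, with invariant factors (1,1,1,1,1,1,1,1).

Reading off H_k = ker ∂_k / im ∂_{k+1}:

  H_0: rank C_0 − rank ∂_1 = 9 − 8 = 1, and the invariant factors of ∂_1 are all 1, so H_0 ≅ Z.
  H_1: rank ker ∂_1 − rank ∂_2 = (12 − 8) − 0 = 4, and there is no ∂_2, so H_1 ≅ Z^4.

As a check, the Euler characteristic is 9 − 12 = -3, which agrees with 1 − 4 = -3.
(K is a triangulation of a wedge of 4 circles.)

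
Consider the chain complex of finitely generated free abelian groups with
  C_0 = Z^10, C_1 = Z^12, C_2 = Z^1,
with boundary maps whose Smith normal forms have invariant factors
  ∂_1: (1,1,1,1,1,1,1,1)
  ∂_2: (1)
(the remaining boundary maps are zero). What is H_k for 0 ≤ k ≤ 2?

H_0: b_0 = 10 − 0 − 8 = 2; torsion from ∂_1 factors > 1: none. So H_0 = Z^2.
H_1: b_1 = 12 − 8 − 1 = 3; torsion from ∂_2 factors > 1: none. So H_1 = Z^3.
H_2: b_2 = 1 − 1 − 0 = 0; torsion from ∂_3 factors > 1: none. So H_2 = 0.

H_0 = Z^2,  H_1 = Z^3,  H_2 = 0.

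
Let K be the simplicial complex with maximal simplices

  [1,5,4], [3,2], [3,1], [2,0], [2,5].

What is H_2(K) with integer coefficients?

K has 6 vertices, 7 edges, 1 triangle.
rank ∂_2 = 1, rank ∂_3 = 0 ⇒ b_2 = 1 − 1 − 0 = 0. So H_2 = 0.

H_2 = 0.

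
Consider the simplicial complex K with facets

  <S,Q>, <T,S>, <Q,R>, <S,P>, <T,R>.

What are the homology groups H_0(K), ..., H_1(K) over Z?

Fix the vertex order P < Q < R < S < T and write every simplex with vertices in increasing order. Then dim K = 1 and the simplices of K are:

  0-simplices (5): P, Q, R, S, T
  1-simplices (5): PS, QR, QS, RT, ST

giving chain groups C_0 ≅ Z^5, C_1 ≅ Z^5.

The boundary map ∂_1: C_1 → C_0 is given by ∂[p,q] = [q] − [p]. For instance
  ∂RT = T − R.
The 5×5 boundary matrix has rank 4 and Smith normal form diag(1,1,1,1).

Computing H_k = (kernel of ∂_k) / (image of ∂_{k+1}):

  H_0: rank C_0 − rank ∂_1 = 5 − 4 = 1, and the invariant factors of ∂_1 are all 1, so H_0 = Z.
  H_1: rank ker ∂_1 − rank ∂_2 = (5 − 4) − 0 = 1, and there is no ∂_2, so H_1 = Z.

H_0 = Z,  H_1 = Z.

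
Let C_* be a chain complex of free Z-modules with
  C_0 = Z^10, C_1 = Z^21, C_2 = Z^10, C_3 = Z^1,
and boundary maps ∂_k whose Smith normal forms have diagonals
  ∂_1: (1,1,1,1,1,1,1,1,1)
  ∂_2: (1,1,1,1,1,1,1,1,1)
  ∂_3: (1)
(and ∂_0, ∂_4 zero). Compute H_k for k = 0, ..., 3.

H_0: b_0 = 10 − 0 − 9 = 1; torsion from ∂_1 factors > 1: none. So H_0 = Z.
H_1: b_1 = 21 − 9 − 9 = 3; torsion from ∂_2 factors > 1: none. So H_1 = Z^3.
H_2: b_2 = 10 − 9 − 1 = 0; torsion from ∂_3 factors > 1: none. So H_2 = 0.
H_3: b_3 = 1 − 1 − 0 = 0; torsion from ∂_4 factors > 1: none. So H_3 = 0.

H_0 = Z,  H_1 = Z^3,  H_2 = 0,  H_3 = 0.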